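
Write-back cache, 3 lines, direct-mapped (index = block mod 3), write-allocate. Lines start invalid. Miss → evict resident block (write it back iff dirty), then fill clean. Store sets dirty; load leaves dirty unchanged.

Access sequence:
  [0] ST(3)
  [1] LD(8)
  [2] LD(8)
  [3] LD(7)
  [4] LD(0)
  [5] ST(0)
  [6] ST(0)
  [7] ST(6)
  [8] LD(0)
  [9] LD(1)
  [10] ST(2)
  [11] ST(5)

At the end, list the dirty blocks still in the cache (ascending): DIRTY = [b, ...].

DIRTY = [5]

  0 | W B3 → L0 miss [D]
  1 | R B8 → L2 miss [-]
  2 | R B8 → L2 hit [-]
  3 | R B7 → L1 miss [-]
  4 | R B0 → L0 miss wb→B3 [-]
  5 | W B0 → L0 hit [D]
  6 | W B0 → L0 hit [D]
  7 | W B6 → L0 miss wb→B0 [D]
  8 | R B0 → L0 miss wb→B6 [-]
  9 | R B1 → L1 miss [-]
  10 | W B2 → L2 miss [D]
  11 | W B5 → L2 miss wb→B2 [D]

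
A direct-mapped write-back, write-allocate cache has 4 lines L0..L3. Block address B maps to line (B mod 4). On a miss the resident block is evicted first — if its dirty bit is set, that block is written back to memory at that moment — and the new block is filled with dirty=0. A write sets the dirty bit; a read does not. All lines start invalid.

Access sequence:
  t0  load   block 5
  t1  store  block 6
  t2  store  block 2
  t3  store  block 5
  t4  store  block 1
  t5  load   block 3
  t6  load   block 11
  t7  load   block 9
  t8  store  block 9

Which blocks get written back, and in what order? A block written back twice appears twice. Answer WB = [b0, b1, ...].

0: R B5 -> L1 miss  d=-]
1: W B6 -> L2 miss  d=D]
2: W B2 -> L2 miss wb->B6  d=D]
3: W B5 -> L1 hit  d=D]
4: W B1 -> L1 miss wb->B5  d=D]
5: R B3 -> L3 miss  d=-]
6: R B11 -> L3 miss  d=-]
7: R B9 -> L1 miss wb->B1  d=-]
8: W B9 -> L1 hit  d=D]

WB = [6, 5, 1]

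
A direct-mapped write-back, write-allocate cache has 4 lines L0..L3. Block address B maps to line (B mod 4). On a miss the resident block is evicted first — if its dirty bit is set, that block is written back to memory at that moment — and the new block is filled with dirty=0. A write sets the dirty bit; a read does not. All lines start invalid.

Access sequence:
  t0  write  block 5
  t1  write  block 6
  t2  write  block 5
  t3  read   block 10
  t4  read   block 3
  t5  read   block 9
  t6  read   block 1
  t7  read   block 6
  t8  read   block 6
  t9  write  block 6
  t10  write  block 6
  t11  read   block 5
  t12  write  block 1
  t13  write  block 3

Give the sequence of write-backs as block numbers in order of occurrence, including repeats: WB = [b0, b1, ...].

WB = [6, 5]

0: W B5 → L1 miss [D]
1: W B6 → L2 miss [D]
2: W B5 → L1 hit [D]
3: R B10 → L2 miss wb→B6 [-]
4: R B3 → L3 miss [-]
5: R B9 → L1 miss wb→B5 [-]
6: R B1 → L1 miss [-]
7: R B6 → L2 miss [-]
8: R B6 → L2 hit [-]
9: W B6 → L2 hit [D]
10: W B6 → L2 hit [D]
11: R B5 → L1 miss [-]
12: W B1 → L1 miss [D]
13: W B3 → L3 hit [D]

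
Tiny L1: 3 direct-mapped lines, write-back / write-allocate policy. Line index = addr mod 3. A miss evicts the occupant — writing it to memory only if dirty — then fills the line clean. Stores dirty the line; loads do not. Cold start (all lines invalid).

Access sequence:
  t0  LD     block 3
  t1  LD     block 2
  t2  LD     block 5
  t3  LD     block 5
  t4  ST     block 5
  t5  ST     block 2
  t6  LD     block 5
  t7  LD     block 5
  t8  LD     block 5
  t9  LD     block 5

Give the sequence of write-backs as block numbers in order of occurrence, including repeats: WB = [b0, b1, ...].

  0 | R B3 → L0 miss [-]
  1 | R B2 → L2 miss [-]
  2 | R B5 → L2 miss [-]
  3 | R B5 → L2 hit [-]
  4 | W B5 → L2 hit [D]
  5 | W B2 → L2 miss wb→B5 [D]
  6 | R B5 → L2 miss wb→B2 [-]
  7 | R B5 → L2 hit [-]
  8 | R B5 → L2 hit [-]
  9 | R B5 → L2 hit [-]

WB = [5, 2]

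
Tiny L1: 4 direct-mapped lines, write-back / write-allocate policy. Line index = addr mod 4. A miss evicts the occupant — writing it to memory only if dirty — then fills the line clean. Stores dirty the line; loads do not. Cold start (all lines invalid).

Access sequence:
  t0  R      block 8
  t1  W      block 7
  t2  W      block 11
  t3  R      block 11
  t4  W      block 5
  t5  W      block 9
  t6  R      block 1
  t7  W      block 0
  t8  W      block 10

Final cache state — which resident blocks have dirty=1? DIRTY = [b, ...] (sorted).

DIRTY = [0, 10, 11]

0: R B8 → L0 miss [-]
1: W B7 → L3 miss [D]
2: W B11 → L3 miss wb→B7 [D]
3: R B11 → L3 hit [D]
4: W B5 → L1 miss [D]
5: W B9 → L1 miss wb→B5 [D]
6: R B1 → L1 miss wb→B9 [-]
7: W B0 → L0 miss [D]
8: W B10 → L2 miss [D]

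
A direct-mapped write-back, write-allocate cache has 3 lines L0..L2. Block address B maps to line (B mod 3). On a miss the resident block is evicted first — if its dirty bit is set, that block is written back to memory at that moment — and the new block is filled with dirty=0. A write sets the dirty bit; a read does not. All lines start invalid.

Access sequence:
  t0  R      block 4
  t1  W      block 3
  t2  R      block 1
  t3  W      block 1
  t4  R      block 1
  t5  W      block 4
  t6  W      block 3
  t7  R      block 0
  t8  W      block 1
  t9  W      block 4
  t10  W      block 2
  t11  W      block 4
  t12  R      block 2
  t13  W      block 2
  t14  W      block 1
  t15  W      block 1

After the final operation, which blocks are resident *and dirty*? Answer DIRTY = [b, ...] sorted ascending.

0: R B4 → L1 miss [-]
1: W B3 → L0 miss [D]
2: R B1 → L1 miss [-]
3: W B1 → L1 hit [D]
4: R B1 → L1 hit [D]
5: W B4 → L1 miss wb→B1 [D]
6: W B3 → L0 hit [D]
7: R B0 → L0 miss wb→B3 [-]
8: W B1 → L1 miss wb→B4 [D]
9: W B4 → L1 miss wb→B1 [D]
10: W B2 → L2 miss [D]
11: W B4 → L1 hit [D]
12: R B2 → L2 hit [D]
13: W B2 → L2 hit [D]
14: W B1 → L1 miss wb→B4 [D]
15: W B1 → L1 hit [D]

DIRTY = [1, 2]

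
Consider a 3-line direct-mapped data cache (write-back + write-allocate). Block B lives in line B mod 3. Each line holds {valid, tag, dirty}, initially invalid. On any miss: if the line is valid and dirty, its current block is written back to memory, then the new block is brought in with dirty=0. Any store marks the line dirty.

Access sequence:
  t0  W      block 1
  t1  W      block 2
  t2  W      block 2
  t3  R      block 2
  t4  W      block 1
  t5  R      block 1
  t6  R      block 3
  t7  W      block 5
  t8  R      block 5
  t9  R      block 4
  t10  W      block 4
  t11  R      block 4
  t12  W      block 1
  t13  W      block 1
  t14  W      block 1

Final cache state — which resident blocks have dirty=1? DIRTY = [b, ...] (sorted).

DIRTY = [1, 5]

0: W B1 → L1 miss [D]
1: W B2 → L2 miss [D]
2: W B2 → L2 hit [D]
3: R B2 → L2 hit [D]
4: W B1 → L1 hit [D]
5: R B1 → L1 hit [D]
6: R B3 → L0 miss [-]
7: W B5 → L2 miss wb→B2 [D]
8: R B5 → L2 hit [D]
9: R B4 → L1 miss wb→B1 [-]
10: W B4 → L1 hit [D]
11: R B4 → L1 hit [D]
12: W B1 → L1 miss wb→B4 [D]
13: W B1 → L1 hit [D]
14: W B1 → L1 hit [D]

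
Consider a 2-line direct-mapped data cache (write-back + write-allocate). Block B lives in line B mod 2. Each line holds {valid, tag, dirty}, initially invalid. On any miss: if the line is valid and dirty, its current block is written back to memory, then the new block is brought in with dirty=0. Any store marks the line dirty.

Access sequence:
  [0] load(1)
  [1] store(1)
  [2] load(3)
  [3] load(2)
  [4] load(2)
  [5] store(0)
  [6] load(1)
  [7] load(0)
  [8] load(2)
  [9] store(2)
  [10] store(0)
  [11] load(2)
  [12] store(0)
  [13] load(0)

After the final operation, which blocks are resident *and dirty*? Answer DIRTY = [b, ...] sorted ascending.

0: R B1 -> L1 miss  d=-]
1: W B1 -> L1 hit  d=D]
2: R B3 -> L1 miss wb->B1  d=-]
3: R B2 -> L0 miss  d=-]
4: R B2 -> L0 hit  d=-]
5: W B0 -> L0 miss  d=D]
6: R B1 -> L1 miss  d=-]
7: R B0 -> L0 hit  d=D]
8: R B2 -> L0 miss wb->B0  d=-]
9: W B2 -> L0 hit  d=D]
10: W B0 -> L0 miss wb->B2  d=D]
11: R B2 -> L0 miss wb->B0  d=-]
12: W B0 -> L0 miss  d=D]
13: R B0 -> L0 hit  d=D]

DIRTY = [0]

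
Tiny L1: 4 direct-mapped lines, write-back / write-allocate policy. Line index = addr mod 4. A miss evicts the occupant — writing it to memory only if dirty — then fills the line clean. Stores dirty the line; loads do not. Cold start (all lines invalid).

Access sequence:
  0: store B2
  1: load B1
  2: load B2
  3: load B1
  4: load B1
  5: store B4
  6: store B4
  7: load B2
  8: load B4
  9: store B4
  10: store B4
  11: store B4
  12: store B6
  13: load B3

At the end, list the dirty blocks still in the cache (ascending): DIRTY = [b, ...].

0: W B2 → L2 miss [D]
1: R B1 → L1 miss [-]
2: R B2 → L2 hit [D]
3: R B1 → L1 hit [-]
4: R B1 → L1 hit [-]
5: W B4 → L0 miss [D]
6: W B4 → L0 hit [D]
7: R B2 → L2 hit [D]
8: R B4 → L0 hit [D]
9: W B4 → L0 hit [D]
10: W B4 → L0 hit [D]
11: W B4 → L0 hit [D]
12: W B6 → L2 miss wb→B2 [D]
13: R B3 → L3 miss [-]

DIRTY = [4, 6]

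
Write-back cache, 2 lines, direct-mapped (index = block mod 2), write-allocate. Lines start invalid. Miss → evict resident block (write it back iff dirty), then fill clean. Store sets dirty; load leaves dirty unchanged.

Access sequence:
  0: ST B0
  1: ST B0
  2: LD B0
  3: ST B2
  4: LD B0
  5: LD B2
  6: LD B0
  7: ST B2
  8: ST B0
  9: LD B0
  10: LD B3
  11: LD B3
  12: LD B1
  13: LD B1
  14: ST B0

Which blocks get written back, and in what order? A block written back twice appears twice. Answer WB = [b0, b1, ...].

WB = [0, 2, 2]

0: W B0 → L0 miss [D]
1: W B0 → L0 hit [D]
2: R B0 → L0 hit [D]
3: W B2 → L0 miss wb→B0 [D]
4: R B0 → L0 miss wb→B2 [-]
5: R B2 → L0 miss [-]
6: R B0 → L0 miss [-]
7: W B2 → L0 miss [D]
8: W B0 → L0 miss wb→B2 [D]
9: R B0 → L0 hit [D]
10: R B3 → L1 miss [-]
11: R B3 → L1 hit [-]
12: R B1 → L1 miss [-]
13: R B1 → L1 hit [-]
14: W B0 → L0 hit [D]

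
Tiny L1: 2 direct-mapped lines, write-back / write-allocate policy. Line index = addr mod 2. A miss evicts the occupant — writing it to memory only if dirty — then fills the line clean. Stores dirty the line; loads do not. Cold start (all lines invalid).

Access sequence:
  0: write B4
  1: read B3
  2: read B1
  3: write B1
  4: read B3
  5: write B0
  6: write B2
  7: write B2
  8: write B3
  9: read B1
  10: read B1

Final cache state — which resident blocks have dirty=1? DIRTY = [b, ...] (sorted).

0: W B4 -> L0 miss  d=D]
1: R B3 -> L1 miss  d=-]
2: R B1 -> L1 miss  d=-]
3: W B1 -> L1 hit  d=D]
4: R B3 -> L1 miss wb->B1  d=-]
5: W B0 -> L0 miss wb->B4  d=D]
6: W B2 -> L0 miss wb->B0  d=D]
7: W B2 -> L0 hit  d=D]
8: W B3 -> L1 hit  d=D]
9: R B1 -> L1 miss wb->B3  d=-]
10: R B1 -> L1 hit  d=-]

DIRTY = [2]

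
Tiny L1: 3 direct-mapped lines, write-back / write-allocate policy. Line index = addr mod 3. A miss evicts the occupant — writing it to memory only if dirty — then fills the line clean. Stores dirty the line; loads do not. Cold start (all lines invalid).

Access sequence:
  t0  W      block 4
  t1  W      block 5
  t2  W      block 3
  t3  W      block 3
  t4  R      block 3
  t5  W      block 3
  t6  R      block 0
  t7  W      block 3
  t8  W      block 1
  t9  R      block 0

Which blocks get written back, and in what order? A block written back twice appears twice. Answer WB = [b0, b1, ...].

WB = [3, 4, 3]

0: W B4 -> L1 miss  d=D]
1: W B5 -> L2 miss  d=D]
2: W B3 -> L0 miss  d=D]
3: W B3 -> L0 hit  d=D]
4: R B3 -> L0 hit  d=D]
5: W B3 -> L0 hit  d=D]
6: R B0 -> L0 miss wb->B3  d=-]
7: W B3 -> L0 miss  d=D]
8: W B1 -> L1 miss wb->B4  d=D]
9: R B0 -> L0 miss wb->B3  d=-]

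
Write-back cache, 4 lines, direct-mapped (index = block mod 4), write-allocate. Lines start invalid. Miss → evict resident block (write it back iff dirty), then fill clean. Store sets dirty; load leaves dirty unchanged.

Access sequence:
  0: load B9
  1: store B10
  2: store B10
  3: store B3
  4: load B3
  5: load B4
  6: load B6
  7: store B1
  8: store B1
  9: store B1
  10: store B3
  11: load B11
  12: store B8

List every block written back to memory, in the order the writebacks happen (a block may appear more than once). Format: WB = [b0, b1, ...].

  0 | R B9 → L1 miss [-]
  1 | W B10 → L2 miss [D]
  2 | W B10 → L2 hit [D]
  3 | W B3 → L3 miss [D]
  4 | R B3 → L3 hit [D]
  5 | R B4 → L0 miss [-]
  6 | R B6 → L2 miss wb→B10 [-]
  7 | W B1 → L1 miss [D]
  8 | W B1 → L1 hit [D]
  9 | W B1 → L1 hit [D]
  10 | W B3 → L3 hit [D]
  11 | R B11 → L3 miss wb→B3 [-]
  12 | W B8 → L0 miss [D]

WB = [10, 3]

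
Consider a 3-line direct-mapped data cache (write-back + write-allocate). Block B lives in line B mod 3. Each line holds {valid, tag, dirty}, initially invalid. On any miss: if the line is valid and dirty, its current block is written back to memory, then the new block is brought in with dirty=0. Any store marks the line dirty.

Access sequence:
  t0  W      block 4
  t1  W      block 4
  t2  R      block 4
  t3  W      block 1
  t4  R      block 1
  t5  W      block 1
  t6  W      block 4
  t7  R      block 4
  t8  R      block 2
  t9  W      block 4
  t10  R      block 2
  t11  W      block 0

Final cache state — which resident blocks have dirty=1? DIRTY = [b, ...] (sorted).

DIRTY = [0, 4]

  0 | W B4 → L1 miss [D]
  1 | W B4 → L1 hit [D]
  2 | R B4 → L1 hit [D]
  3 | W B1 → L1 miss wb→B4 [D]
  4 | R B1 → L1 hit [D]
  5 | W B1 → L1 hit [D]
  6 | W B4 → L1 miss wb→B1 [D]
  7 | R B4 → L1 hit [D]
  8 | R B2 → L2 miss [-]
  9 | W B4 → L1 hit [D]
  10 | R B2 → L2 hit [-]
  11 | W B0 → L0 miss [D]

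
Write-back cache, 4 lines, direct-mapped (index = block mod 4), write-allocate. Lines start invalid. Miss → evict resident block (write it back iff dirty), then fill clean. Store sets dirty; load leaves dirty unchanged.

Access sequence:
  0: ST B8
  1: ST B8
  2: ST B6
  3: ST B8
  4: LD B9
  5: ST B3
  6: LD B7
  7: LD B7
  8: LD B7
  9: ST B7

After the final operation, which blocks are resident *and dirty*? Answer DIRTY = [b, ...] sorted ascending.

DIRTY = [6, 7, 8]

  0 | W B8 → L0 miss [D]
  1 | W B8 → L0 hit [D]
  2 | W B6 → L2 miss [D]
  3 | W B8 → L0 hit [D]
  4 | R B9 → L1 miss [-]
  5 | W B3 → L3 miss [D]
  6 | R B7 → L3 miss wb→B3 [-]
  7 | R B7 → L3 hit [-]
  8 | R B7 → L3 hit [-]
  9 | W B7 → L3 hit [D]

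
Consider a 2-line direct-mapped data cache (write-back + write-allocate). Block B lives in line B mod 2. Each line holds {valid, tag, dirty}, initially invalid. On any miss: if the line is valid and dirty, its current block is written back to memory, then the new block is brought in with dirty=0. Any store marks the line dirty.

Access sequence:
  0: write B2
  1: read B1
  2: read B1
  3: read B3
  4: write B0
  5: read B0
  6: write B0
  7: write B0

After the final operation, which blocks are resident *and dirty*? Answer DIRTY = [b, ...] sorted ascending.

DIRTY = [0]

0: W B2 -> L0 miss  d=D]
1: R B1 -> L1 miss  d=-]
2: R B1 -> L1 hit  d=-]
3: R B3 -> L1 miss  d=-]
4: W B0 -> L0 miss wb->B2  d=D]
5: R B0 -> L0 hit  d=D]
6: W B0 -> L0 hit  d=D]
7: W B0 -> L0 hit  d=D]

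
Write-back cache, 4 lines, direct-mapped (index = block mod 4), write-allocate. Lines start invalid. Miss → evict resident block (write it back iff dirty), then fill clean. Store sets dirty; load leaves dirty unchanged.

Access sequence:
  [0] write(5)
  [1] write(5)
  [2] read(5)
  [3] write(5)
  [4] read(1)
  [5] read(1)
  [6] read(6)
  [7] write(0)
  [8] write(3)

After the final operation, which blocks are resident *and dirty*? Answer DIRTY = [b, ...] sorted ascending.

DIRTY = [0, 3]

  0 | W B5 → L1 miss [D]
  1 | W B5 → L1 hit [D]
  2 | R B5 → L1 hit [D]
  3 | W B5 → L1 hit [D]
  4 | R B1 → L1 miss wb→B5 [-]
  5 | R B1 → L1 hit [-]
  6 | R B6 → L2 miss [-]
  7 | W B0 → L0 miss [D]
  8 | W B3 → L3 miss [D]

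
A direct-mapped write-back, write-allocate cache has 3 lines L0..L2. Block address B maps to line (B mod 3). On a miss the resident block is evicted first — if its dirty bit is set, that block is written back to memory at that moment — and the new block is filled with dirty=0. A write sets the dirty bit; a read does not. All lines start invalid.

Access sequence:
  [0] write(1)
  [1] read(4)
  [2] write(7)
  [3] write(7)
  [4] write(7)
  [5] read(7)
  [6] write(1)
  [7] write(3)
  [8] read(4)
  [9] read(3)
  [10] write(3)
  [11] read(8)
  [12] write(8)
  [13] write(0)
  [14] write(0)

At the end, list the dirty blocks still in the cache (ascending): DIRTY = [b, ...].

  0 | W B1 → L1 miss [D]
  1 | R B4 → L1 miss wb→B1 [-]
  2 | W B7 → L1 miss [D]
  3 | W B7 → L1 hit [D]
  4 | W B7 → L1 hit [D]
  5 | R B7 → L1 hit [D]
  6 | W B1 → L1 miss wb→B7 [D]
  7 | W B3 → L0 miss [D]
  8 | R B4 → L1 miss wb→B1 [-]
  9 | R B3 → L0 hit [D]
  10 | W B3 → L0 hit [D]
  11 | R B8 → L2 miss [-]
  12 | W B8 → L2 hit [D]
  13 | W B0 → L0 miss wb→B3 [D]
  14 | W B0 → L0 hit [D]

DIRTY = [0, 8]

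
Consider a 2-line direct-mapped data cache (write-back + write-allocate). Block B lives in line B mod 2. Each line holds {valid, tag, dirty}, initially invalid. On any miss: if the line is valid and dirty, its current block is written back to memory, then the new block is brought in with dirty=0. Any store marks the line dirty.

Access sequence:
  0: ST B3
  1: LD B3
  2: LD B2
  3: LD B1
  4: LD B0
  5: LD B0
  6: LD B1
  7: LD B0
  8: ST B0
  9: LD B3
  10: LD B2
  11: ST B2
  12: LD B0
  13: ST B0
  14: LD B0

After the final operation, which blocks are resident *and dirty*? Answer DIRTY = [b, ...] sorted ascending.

  0 | W B3 → L1 miss [D]
  1 | R B3 → L1 hit [D]
  2 | R B2 → L0 miss [-]
  3 | R B1 → L1 miss wb→B3 [-]
  4 | R B0 → L0 miss [-]
  5 | R B0 → L0 hit [-]
  6 | R B1 → L1 hit [-]
  7 | R B0 → L0 hit [-]
  8 | W B0 → L0 hit [D]
  9 | R B3 → L1 miss [-]
  10 | R B2 → L0 miss wb→B0 [-]
  11 | W B2 → L0 hit [D]
  12 | R B0 → L0 miss wb→B2 [-]
  13 | W B0 → L0 hit [D]
  14 | R B0 → L0 hit [D]

DIRTY = [0]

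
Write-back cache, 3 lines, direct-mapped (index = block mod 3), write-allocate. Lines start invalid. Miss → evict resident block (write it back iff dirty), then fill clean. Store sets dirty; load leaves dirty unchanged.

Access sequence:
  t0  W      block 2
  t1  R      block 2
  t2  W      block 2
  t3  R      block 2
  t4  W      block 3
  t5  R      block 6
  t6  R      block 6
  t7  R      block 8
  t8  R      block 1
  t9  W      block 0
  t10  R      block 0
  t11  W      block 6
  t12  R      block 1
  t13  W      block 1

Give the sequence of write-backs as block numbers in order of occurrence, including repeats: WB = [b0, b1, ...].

WB = [3, 2, 0]

  0 | W B2 → L2 miss [D]
  1 | R B2 → L2 hit [D]
  2 | W B2 → L2 hit [D]
  3 | R B2 → L2 hit [D]
  4 | W B3 → L0 miss [D]
  5 | R B6 → L0 miss wb→B3 [-]
  6 | R B6 → L0 hit [-]
  7 | R B8 → L2 miss wb→B2 [-]
  8 | R B1 → L1 miss [-]
  9 | W B0 → L0 miss [D]
  10 | R B0 → L0 hit [D]
  11 | W B6 → L0 miss wb→B0 [D]
  12 | R B1 → L1 hit [-]
  13 | W B1 → L1 hit [D]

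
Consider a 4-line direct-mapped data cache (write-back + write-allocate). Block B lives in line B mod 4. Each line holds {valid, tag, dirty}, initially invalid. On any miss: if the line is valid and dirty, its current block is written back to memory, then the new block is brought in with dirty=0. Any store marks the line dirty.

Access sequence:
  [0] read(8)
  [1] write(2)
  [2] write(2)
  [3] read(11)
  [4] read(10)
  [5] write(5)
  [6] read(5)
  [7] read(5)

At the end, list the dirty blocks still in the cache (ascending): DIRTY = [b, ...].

  0 | R B8 → L0 miss [-]
  1 | W B2 → L2 miss [D]
  2 | W B2 → L2 hit [D]
  3 | R B11 → L3 miss [-]
  4 | R B10 → L2 miss wb→B2 [-]
  5 | W B5 → L1 miss [D]
  6 | R B5 → L1 hit [D]
  7 | R B5 → L1 hit [D]

DIRTY = [5]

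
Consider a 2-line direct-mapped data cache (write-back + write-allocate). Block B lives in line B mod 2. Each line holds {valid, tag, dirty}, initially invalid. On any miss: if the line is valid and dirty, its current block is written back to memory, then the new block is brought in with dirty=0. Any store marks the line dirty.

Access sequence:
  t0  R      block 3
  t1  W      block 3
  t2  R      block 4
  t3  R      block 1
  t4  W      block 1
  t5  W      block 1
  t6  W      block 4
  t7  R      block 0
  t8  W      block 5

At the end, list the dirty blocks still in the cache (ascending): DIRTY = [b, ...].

DIRTY = [5]

  0 | R B3 → L1 miss [-]
  1 | W B3 → L1 hit [D]
  2 | R B4 → L0 miss [-]
  3 | R B1 → L1 miss wb→B3 [-]
  4 | W B1 → L1 hit [D]
  5 | W B1 → L1 hit [D]
  6 | W B4 → L0 hit [D]
  7 | R B0 → L0 miss wb→B4 [-]
  8 | W B5 → L1 miss wb→B1 [D]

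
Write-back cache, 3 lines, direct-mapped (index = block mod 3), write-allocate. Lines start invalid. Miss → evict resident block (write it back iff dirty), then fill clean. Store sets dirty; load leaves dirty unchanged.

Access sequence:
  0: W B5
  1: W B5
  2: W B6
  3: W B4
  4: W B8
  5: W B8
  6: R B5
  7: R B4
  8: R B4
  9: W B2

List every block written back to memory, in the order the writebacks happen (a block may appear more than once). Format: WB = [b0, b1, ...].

0: W B5 → L2 miss [D]
1: W B5 → L2 hit [D]
2: W B6 → L0 miss [D]
3: W B4 → L1 miss [D]
4: W B8 → L2 miss wb→B5 [D]
5: W B8 → L2 hit [D]
6: R B5 → L2 miss wb→B8 [-]
7: R B4 → L1 hit [D]
8: R B4 → L1 hit [D]
9: W B2 → L2 miss [D]

WB = [5, 8]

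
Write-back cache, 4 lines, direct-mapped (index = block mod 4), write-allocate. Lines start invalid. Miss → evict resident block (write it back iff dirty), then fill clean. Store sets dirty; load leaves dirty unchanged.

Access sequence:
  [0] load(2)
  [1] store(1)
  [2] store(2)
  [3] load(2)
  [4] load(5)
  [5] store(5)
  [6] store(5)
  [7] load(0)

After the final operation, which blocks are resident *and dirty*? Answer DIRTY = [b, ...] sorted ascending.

0: R B2 -> L2 miss  d=-]
1: W B1 -> L1 miss  d=D]
2: W B2 -> L2 hit  d=D]
3: R B2 -> L2 hit  d=D]
4: R B5 -> L1 miss wb->B1  d=-]
5: W B5 -> L1 hit  d=D]
6: W B5 -> L1 hit  d=D]
7: R B0 -> L0 miss  d=-]

DIRTY = [2, 5]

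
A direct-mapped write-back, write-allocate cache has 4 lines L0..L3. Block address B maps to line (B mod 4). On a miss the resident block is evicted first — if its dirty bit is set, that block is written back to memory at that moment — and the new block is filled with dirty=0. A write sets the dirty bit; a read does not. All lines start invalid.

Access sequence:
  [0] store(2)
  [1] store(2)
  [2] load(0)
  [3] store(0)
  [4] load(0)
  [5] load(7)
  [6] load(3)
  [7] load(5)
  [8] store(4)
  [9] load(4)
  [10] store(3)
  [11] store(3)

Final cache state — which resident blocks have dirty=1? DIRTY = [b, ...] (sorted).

  0 | W B2 → L2 miss [D]
  1 | W B2 → L2 hit [D]
  2 | R B0 → L0 miss [-]
  3 | W B0 → L0 hit [D]
  4 | R B0 → L0 hit [D]
  5 | R B7 → L3 miss [-]
  6 | R B3 → L3 miss [-]
  7 | R B5 → L1 miss [-]
  8 | W B4 → L0 miss wb→B0 [D]
  9 | R B4 → L0 hit [D]
  10 | W B3 → L3 hit [D]
  11 | W B3 → L3 hit [D]

DIRTY = [2, 3, 4]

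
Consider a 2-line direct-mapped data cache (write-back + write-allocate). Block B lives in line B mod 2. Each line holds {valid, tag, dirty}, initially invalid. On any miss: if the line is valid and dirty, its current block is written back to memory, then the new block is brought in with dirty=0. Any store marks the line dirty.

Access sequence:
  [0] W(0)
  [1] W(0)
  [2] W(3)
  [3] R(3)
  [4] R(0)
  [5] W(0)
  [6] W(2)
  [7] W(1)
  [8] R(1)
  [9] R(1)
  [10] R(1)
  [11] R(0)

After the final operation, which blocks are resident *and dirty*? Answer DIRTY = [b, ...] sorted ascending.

DIRTY = [1]

  0 | W B0 → L0 miss [D]
  1 | W B0 → L0 hit [D]
  2 | W B3 → L1 miss [D]
  3 | R B3 → L1 hit [D]
  4 | R B0 → L0 hit [D]
  5 | W B0 → L0 hit [D]
  6 | W B2 → L0 miss wb→B0 [D]
  7 | W B1 → L1 miss wb→B3 [D]
  8 | R B1 → L1 hit [D]
  9 | R B1 → L1 hit [D]
  10 | R B1 → L1 hit [D]
  11 | R B0 → L0 miss wb→B2 [-]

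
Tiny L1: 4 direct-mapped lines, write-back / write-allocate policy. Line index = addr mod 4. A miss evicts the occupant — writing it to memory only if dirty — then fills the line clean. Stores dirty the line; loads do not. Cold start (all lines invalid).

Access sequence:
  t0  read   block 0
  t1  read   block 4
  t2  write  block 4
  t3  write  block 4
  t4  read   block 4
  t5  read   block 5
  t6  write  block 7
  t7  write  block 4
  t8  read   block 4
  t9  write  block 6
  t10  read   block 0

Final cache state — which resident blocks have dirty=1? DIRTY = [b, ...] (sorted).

DIRTY = [6, 7]

  0 | R B0 → L0 miss [-]
  1 | R B4 → L0 miss [-]
  2 | W B4 → L0 hit [D]
  3 | W B4 → L0 hit [D]
  4 | R B4 → L0 hit [D]
  5 | R B5 → L1 miss [-]
  6 | W B7 → L3 miss [D]
  7 | W B4 → L0 hit [D]
  8 | R B4 → L0 hit [D]
  9 | W B6 → L2 miss [D]
  10 | R B0 → L0 miss wb→B4 [-]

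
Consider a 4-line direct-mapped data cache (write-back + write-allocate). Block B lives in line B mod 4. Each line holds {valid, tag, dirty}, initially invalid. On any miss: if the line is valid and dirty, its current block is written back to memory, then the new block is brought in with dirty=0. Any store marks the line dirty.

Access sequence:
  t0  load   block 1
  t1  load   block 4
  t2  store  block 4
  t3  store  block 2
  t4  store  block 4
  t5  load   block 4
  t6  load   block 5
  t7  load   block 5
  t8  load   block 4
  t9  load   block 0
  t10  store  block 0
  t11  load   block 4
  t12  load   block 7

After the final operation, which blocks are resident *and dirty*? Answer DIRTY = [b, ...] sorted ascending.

0: R B1 → L1 miss [-]
1: R B4 → L0 miss [-]
2: W B4 → L0 hit [D]
3: W B2 → L2 miss [D]
4: W B4 → L0 hit [D]
5: R B4 → L0 hit [D]
6: R B5 → L1 miss [-]
7: R B5 → L1 hit [-]
8: R B4 → L0 hit [D]
9: R B0 → L0 miss wb→B4 [-]
10: W B0 → L0 hit [D]
11: R B4 → L0 miss wb→B0 [-]
12: R B7 → L3 miss [-]

DIRTY = [2]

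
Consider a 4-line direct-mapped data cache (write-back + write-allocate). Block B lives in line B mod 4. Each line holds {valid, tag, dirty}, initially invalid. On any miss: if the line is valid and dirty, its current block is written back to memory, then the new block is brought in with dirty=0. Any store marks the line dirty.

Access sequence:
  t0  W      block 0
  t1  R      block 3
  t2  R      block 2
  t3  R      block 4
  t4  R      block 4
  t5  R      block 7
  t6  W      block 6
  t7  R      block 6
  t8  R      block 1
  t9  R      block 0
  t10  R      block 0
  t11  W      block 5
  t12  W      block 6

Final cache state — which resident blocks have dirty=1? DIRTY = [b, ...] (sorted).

DIRTY = [5, 6]

0: W B0 → L0 miss [D]
1: R B3 → L3 miss [-]
2: R B2 → L2 miss [-]
3: R B4 → L0 miss wb→B0 [-]
4: R B4 → L0 hit [-]
5: R B7 → L3 miss [-]
6: W B6 → L2 miss [D]
7: R B6 → L2 hit [D]
8: R B1 → L1 miss [-]
9: R B0 → L0 miss [-]
10: R B0 → L0 hit [-]
11: W B5 → L1 miss [D]
12: W B6 → L2 hit [D]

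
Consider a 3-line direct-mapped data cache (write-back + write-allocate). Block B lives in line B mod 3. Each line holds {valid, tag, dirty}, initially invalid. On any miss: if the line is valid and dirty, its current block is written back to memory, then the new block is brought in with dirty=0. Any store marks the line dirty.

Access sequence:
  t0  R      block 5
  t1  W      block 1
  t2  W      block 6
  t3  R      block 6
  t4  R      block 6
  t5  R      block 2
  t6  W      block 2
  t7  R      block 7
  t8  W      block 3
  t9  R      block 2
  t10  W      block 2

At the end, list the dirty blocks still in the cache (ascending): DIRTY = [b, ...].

DIRTY = [2, 3]

  0 | R B5 → L2 miss [-]
  1 | W B1 → L1 miss [D]
  2 | W B6 → L0 miss [D]
  3 | R B6 → L0 hit [D]
  4 | R B6 → L0 hit [D]
  5 | R B2 → L2 miss [-]
  6 | W B2 → L2 hit [D]
  7 | R B7 → L1 miss wb→B1 [-]
  8 | W B3 → L0 miss wb→B6 [D]
  9 | R B2 → L2 hit [D]
  10 | W B2 → L2 hit [D]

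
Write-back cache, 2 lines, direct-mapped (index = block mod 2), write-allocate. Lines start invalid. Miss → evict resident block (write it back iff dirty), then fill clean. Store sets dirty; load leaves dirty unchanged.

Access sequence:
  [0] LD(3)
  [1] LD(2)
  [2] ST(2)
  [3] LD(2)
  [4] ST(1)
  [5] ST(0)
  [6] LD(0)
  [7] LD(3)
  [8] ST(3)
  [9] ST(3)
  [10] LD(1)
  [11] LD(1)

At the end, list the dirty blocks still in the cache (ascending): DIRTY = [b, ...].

DIRTY = [0]

  0 | R B3 → L1 miss [-]
  1 | R B2 → L0 miss [-]
  2 | W B2 → L0 hit [D]
  3 | R B2 → L0 hit [D]
  4 | W B1 → L1 miss [D]
  5 | W B0 → L0 miss wb→B2 [D]
  6 | R B0 → L0 hit [D]
  7 | R B3 → L1 miss wb→B1 [-]
  8 | W B3 → L1 hit [D]
  9 | W B3 → L1 hit [D]
  10 | R B1 → L1 miss wb→B3 [-]
  11 | R B1 → L1 hit [-]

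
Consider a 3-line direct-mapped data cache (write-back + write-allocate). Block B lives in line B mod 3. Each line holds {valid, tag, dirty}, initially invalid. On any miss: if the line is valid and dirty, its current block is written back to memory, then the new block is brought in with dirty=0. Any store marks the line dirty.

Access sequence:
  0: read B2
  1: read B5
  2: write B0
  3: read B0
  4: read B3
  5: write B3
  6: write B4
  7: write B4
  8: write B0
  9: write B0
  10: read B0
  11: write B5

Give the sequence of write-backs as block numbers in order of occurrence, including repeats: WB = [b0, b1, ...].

0: R B2 -> L2 miss  d=-]
1: R B5 -> L2 miss  d=-]
2: W B0 -> L0 miss  d=D]
3: R B0 -> L0 hit  d=D]
4: R B3 -> L0 miss wb->B0  d=-]
5: W B3 -> L0 hit  d=D]
6: W B4 -> L1 miss  d=D]
7: W B4 -> L1 hit  d=D]
8: W B0 -> L0 miss wb->B3  d=D]
9: W B0 -> L0 hit  d=D]
10: R B0 -> L0 hit  d=D]
11: W B5 -> L2 hit  d=D]

WB = [0, 3]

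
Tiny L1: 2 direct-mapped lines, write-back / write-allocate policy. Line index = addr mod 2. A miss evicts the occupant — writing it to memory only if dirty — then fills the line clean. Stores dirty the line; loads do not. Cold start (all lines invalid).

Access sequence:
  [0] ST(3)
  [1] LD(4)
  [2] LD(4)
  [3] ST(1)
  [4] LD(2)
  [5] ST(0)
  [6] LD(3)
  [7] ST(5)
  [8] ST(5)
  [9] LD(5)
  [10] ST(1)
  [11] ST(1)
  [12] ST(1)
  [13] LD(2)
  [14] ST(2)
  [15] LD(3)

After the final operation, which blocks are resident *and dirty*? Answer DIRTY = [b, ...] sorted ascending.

DIRTY = [2]

0: W B3 → L1 miss [D]
1: R B4 → L0 miss [-]
2: R B4 → L0 hit [-]
3: W B1 → L1 miss wb→B3 [D]
4: R B2 → L0 miss [-]
5: W B0 → L0 miss [D]
6: R B3 → L1 miss wb→B1 [-]
7: W B5 → L1 miss [D]
8: W B5 → L1 hit [D]
9: R B5 → L1 hit [D]
10: W B1 → L1 miss wb→B5 [D]
11: W B1 → L1 hit [D]
12: W B1 → L1 hit [D]
13: R B2 → L0 miss wb→B0 [-]
14: W B2 → L0 hit [D]
15: R B3 → L1 miss wb→B1 [-]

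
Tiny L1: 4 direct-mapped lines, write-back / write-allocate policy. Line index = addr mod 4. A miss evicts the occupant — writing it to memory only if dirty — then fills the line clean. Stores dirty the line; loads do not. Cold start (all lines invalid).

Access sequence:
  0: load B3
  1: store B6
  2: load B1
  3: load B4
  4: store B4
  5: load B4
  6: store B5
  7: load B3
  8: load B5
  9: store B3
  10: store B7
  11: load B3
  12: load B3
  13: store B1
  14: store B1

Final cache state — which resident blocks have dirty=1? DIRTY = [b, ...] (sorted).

DIRTY = [1, 4, 6]

0: R B3 -> L3 miss  d=-]
1: W B6 -> L2 miss  d=D]
2: R B1 -> L1 miss  d=-]
3: R B4 -> L0 miss  d=-]
4: W B4 -> L0 hit  d=D]
5: R B4 -> L0 hit  d=D]
6: W B5 -> L1 miss  d=D]
7: R B3 -> L3 hit  d=-]
8: R B5 -> L1 hit  d=D]
9: W B3 -> L3 hit  d=D]
10: W B7 -> L3 miss wb->B3  d=D]
11: R B3 -> L3 miss wb->B7  d=-]
12: R B3 -> L3 hit  d=-]
13: W B1 -> L1 miss wb->B5  d=D]
14: W B1 -> L1 hit  d=D]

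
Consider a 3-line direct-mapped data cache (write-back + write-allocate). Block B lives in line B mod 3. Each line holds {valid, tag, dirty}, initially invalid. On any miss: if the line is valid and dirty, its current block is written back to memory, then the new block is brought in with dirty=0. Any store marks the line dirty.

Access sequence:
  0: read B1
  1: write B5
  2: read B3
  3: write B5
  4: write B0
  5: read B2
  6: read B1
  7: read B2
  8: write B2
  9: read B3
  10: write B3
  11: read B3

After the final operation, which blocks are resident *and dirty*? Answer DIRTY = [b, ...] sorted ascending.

DIRTY = [2, 3]

0: R B1 -> L1 miss  d=-]
1: W B5 -> L2 miss  d=D]
2: R B3 -> L0 miss  d=-]
3: W B5 -> L2 hit  d=D]
4: W B0 -> L0 miss  d=D]
5: R B2 -> L2 miss wb->B5  d=-]
6: R B1 -> L1 hit  d=-]
7: R B2 -> L2 hit  d=-]
8: W B2 -> L2 hit  d=D]
9: R B3 -> L0 miss wb->B0  d=-]
10: W B3 -> L0 hit  d=D]
11: R B3 -> L0 hit  d=D]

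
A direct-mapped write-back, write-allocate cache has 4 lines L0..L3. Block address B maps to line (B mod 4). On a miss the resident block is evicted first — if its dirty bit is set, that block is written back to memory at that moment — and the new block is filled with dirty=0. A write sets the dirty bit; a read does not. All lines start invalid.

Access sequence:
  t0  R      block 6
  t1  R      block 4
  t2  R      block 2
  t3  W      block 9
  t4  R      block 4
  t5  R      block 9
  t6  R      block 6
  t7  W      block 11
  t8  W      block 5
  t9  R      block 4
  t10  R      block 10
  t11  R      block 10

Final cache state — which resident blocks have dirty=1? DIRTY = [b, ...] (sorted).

  0 | R B6 → L2 miss [-]
  1 | R B4 → L0 miss [-]
  2 | R B2 → L2 miss [-]
  3 | W B9 → L1 miss [D]
  4 | R B4 → L0 hit [-]
  5 | R B9 → L1 hit [D]
  6 | R B6 → L2 miss [-]
  7 | W B11 → L3 miss [D]
  8 | W B5 → L1 miss wb→B9 [D]
  9 | R B4 → L0 hit [-]
  10 | R B10 → L2 miss [-]
  11 | R B10 → L2 hit [-]

DIRTY = [5, 11]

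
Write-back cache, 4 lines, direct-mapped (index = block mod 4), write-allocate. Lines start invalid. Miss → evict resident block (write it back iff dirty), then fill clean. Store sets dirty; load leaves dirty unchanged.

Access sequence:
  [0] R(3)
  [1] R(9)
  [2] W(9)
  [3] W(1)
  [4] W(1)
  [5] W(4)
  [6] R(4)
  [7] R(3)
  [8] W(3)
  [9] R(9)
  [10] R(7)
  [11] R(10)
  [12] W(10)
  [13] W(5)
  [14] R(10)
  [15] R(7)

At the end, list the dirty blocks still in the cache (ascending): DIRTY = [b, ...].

0: R B3 → L3 miss [-]
1: R B9 → L1 miss [-]
2: W B9 → L1 hit [D]
3: W B1 → L1 miss wb→B9 [D]
4: W B1 → L1 hit [D]
5: W B4 → L0 miss [D]
6: R B4 → L0 hit [D]
7: R B3 → L3 hit [-]
8: W B3 → L3 hit [D]
9: R B9 → L1 miss wb→B1 [-]
10: R B7 → L3 miss wb→B3 [-]
11: R B10 → L2 miss [-]
12: W B10 → L2 hit [D]
13: W B5 → L1 miss [D]
14: R B10 → L2 hit [D]
15: R B7 → L3 hit [-]

DIRTY = [4, 5, 10]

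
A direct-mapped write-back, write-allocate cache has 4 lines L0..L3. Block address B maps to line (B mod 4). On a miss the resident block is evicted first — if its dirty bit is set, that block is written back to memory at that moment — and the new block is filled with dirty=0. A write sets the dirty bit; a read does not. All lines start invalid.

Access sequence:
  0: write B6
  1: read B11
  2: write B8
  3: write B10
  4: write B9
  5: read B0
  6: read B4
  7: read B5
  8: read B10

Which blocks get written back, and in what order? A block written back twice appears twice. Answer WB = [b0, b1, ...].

WB = [6, 8, 9]

0: W B6 → L2 miss [D]
1: R B11 → L3 miss [-]
2: W B8 → L0 miss [D]
3: W B10 → L2 miss wb→B6 [D]
4: W B9 → L1 miss [D]
5: R B0 → L0 miss wb→B8 [-]
6: R B4 → L0 miss [-]
7: R B5 → L1 miss wb→B9 [-]
8: R B10 → L2 hit [D]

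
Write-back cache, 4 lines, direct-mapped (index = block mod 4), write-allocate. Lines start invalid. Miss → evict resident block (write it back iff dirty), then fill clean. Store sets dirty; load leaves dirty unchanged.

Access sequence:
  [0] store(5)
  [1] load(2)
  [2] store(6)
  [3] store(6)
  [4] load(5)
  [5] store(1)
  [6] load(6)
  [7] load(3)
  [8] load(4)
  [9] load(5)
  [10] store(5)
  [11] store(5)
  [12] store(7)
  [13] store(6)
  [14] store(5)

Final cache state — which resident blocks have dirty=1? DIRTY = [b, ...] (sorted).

DIRTY = [5, 6, 7]

0: W B5 → L1 miss [D]
1: R B2 → L2 miss [-]
2: W B6 → L2 miss [D]
3: W B6 → L2 hit [D]
4: R B5 → L1 hit [D]
5: W B1 → L1 miss wb→B5 [D]
6: R B6 → L2 hit [D]
7: R B3 → L3 miss [-]
8: R B4 → L0 miss [-]
9: R B5 → L1 miss wb→B1 [-]
10: W B5 → L1 hit [D]
11: W B5 → L1 hit [D]
12: W B7 → L3 miss [D]
13: W B6 → L2 hit [D]
14: W B5 → L1 hit [D]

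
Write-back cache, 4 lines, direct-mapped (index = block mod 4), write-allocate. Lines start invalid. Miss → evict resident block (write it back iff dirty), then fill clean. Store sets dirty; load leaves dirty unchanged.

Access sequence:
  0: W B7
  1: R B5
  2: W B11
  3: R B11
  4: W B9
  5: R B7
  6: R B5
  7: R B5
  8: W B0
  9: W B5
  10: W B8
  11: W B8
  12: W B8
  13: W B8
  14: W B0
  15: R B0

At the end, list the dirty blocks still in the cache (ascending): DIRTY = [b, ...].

DIRTY = [0, 5]

0: W B7 -> L3 miss  d=D]
1: R B5 -> L1 miss  d=-]
2: W B11 -> L3 miss wb->B7  d=D]
3: R B11 -> L3 hit  d=D]
4: W B9 -> L1 miss  d=D]
5: R B7 -> L3 miss wb->B11  d=-]
6: R B5 -> L1 miss wb->B9  d=-]
7: R B5 -> L1 hit  d=-]
8: W B0 -> L0 miss  d=D]
9: W B5 -> L1 hit  d=D]
10: W B8 -> L0 miss wb->B0  d=D]
11: W B8 -> L0 hit  d=D]
12: W B8 -> L0 hit  d=D]
13: W B8 -> L0 hit  d=D]
14: W B0 -> L0 miss wb->B8  d=D]
15: R B0 -> L0 hit  d=D]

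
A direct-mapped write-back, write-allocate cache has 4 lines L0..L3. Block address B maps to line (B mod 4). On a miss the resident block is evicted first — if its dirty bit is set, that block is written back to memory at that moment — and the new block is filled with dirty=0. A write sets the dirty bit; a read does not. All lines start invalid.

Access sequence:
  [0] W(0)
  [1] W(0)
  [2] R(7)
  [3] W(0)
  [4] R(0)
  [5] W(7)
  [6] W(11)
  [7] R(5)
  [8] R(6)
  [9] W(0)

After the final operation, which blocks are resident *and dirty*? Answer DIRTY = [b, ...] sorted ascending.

DIRTY = [0, 11]

0: W B0 → L0 miss [D]
1: W B0 → L0 hit [D]
2: R B7 → L3 miss [-]
3: W B0 → L0 hit [D]
4: R B0 → L0 hit [D]
5: W B7 → L3 hit [D]
6: W B11 → L3 miss wb→B7 [D]
7: R B5 → L1 miss [-]
8: R B6 → L2 miss [-]
9: W B0 → L0 hit [D]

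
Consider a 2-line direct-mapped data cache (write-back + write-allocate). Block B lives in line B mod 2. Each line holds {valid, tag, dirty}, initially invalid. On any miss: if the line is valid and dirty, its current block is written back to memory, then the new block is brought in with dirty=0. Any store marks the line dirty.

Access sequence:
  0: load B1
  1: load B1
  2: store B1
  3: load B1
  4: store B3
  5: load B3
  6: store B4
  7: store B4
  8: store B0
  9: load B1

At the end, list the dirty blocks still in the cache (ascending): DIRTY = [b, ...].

DIRTY = [0]

  0 | R B1 → L1 miss [-]
  1 | R B1 → L1 hit [-]
  2 | W B1 → L1 hit [D]
  3 | R B1 → L1 hit [D]
  4 | W B3 → L1 miss wb→B1 [D]
  5 | R B3 → L1 hit [D]
  6 | W B4 → L0 miss [D]
  7 | W B4 → L0 hit [D]
  8 | W B0 → L0 miss wb→B4 [D]
  9 | R B1 → L1 miss wb→B3 [-]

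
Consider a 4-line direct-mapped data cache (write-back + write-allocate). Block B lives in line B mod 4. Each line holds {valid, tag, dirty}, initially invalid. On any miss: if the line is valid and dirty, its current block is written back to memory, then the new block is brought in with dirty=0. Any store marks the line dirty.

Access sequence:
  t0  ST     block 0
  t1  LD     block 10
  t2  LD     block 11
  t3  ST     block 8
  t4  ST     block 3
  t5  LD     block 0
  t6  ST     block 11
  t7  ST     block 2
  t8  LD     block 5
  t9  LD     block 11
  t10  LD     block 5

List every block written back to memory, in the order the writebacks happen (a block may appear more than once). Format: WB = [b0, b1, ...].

WB = [0, 8, 3]

0: W B0 -> L0 miss  d=D]
1: R B10 -> L2 miss  d=-]
2: R B11 -> L3 miss  d=-]
3: W B8 -> L0 miss wb->B0  d=D]
4: W B3 -> L3 miss  d=D]
5: R B0 -> L0 miss wb->B8  d=-]
6: W B11 -> L3 miss wb->B3  d=D]
7: W B2 -> L2 miss  d=D]
8: R B5 -> L1 miss  d=-]
9: R B11 -> L3 hit  d=D]
10: R B5 -> L1 hit  d=-]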